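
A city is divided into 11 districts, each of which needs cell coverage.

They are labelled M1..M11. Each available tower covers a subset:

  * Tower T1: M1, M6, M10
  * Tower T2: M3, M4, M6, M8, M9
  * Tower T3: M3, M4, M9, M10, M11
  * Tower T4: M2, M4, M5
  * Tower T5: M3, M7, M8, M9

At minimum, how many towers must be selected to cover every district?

Take {T1, T3, T4, T5}. Their union is {M1, M2, M3, M4, M5, M6, M7, M8, M9, M10, M11}, which is all 11 districts.
Only T5 contains M7, so T5 is forced; the remaining 7 districts need at least 3 more towers (each remaining tower adds at most 3) — so at least 4 towers are needed, and 4 is optimal.

4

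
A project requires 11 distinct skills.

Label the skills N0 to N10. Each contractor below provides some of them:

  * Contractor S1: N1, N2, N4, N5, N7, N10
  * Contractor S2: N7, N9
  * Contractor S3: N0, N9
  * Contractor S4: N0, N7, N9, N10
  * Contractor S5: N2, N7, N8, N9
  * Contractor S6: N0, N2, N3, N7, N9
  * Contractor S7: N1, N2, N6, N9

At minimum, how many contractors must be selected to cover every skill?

4

Take {S1, S5, S6, S7}. Their union is {N0, N1, N2, N3, N4, N5, N6, N7, N8, N9, N10}, which is all 11 skills.
No 3 of the 7 contractors cover everything (all 35 combinations miss at least one skill), so 4 is optimal.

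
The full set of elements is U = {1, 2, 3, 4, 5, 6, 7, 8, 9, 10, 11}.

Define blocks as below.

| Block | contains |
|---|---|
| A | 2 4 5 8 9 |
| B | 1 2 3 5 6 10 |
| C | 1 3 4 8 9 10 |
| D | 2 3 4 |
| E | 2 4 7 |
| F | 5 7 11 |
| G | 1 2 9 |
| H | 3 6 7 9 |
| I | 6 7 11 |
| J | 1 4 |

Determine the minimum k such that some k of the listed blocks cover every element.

Take {A, B, I}. Their union is {1, 2, 3, 4, 5, 6, 7, 8, 9, 10, 11}, which is all 11 elements.
No 2 of the 10 blocks cover everything (all 45 combinations miss at least one element), so 3 is optimal.

3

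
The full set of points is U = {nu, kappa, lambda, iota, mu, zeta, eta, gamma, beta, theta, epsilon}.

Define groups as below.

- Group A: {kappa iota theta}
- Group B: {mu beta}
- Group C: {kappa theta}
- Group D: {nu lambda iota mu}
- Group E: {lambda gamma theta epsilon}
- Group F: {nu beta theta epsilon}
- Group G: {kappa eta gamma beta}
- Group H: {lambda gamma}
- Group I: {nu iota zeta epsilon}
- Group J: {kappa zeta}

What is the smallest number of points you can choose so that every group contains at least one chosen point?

T = {lambda, zeta, beta, theta} meets every group (each contains at least one member of T), and |T| = 4.
The groups B, C, H, I are pairwise disjoint, so any hitting set needs a separate point for each — at least 4. Hence 4 is optimal.

4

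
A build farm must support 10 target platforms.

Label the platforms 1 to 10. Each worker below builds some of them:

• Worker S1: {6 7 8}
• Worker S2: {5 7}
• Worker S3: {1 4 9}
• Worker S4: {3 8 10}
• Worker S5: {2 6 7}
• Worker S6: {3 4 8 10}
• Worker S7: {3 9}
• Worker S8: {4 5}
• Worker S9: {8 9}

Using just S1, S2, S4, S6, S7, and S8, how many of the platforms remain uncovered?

Union of S1, S2, S4, S6, S7, S8 = {3, 4, 5, 6, 7, 8, 9, 10}.
Not covered: 1, 2 — 2 platforms.

2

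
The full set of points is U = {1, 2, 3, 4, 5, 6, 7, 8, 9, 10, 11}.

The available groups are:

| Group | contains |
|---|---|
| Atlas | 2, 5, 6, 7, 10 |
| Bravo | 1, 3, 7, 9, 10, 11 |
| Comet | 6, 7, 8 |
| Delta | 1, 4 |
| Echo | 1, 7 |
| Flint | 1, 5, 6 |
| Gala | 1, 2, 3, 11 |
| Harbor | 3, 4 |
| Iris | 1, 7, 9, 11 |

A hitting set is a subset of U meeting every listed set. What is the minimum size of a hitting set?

3

H = {1, 4, 7} meets every group (each contains at least one member of H), and |H| = 3.
No choice of 2 points meets every group, so 3 is the minimum.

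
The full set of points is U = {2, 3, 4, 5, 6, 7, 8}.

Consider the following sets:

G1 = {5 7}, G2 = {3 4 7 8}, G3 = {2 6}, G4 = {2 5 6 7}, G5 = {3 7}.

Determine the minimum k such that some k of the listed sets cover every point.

G2 and G4 together: G2 ∪ G4 = {2, 3, 4, 5, 6, 7, 8} — every point is covered.
No single set has all 7 points (the largest, G2, has 4), so 2 is optimal.

2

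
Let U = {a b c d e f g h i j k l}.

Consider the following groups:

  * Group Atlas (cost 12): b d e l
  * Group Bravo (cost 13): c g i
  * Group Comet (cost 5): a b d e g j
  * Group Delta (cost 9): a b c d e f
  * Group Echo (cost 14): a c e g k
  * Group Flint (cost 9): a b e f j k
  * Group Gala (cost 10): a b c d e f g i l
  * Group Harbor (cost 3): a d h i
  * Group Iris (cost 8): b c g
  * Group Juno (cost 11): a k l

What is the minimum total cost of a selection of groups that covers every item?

22

Flint, Gala, Harbor together cover every item (Flint ∪ Gala ∪ Harbor = {a, b, c, d, e, f, g, h, i, j, k, l}); total cost 9 + 10 + 3 = 22.
The greedy pick Harbor, Comet, Gala, Flint costs 27; no covering selection beats 22.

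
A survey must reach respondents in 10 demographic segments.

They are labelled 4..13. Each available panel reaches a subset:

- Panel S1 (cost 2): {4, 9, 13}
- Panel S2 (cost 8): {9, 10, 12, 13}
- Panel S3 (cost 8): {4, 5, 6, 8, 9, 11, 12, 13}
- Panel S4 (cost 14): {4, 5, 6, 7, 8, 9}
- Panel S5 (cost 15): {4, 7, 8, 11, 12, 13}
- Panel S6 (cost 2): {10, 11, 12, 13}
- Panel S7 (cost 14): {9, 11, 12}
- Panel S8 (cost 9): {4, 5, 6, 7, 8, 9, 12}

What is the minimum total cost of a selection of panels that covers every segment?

11

S6, S8 together cover every segment (S6 ∪ S8 = {4, 5, 6, 7, 8, 9, 10, 11, 12, 13}); total cost 2 + 9 = 11.
The greedy pick S6, S1, S8 costs 13; no covering selection beats 11.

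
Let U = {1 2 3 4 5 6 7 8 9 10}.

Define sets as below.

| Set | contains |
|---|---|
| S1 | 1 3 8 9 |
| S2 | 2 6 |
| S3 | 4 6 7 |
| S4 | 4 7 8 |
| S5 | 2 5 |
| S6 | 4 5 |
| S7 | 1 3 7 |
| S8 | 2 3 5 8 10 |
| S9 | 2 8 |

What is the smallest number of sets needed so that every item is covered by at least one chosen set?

3

S1 and S3 and S8 together: S1 ∪ S3 ∪ S8 = {1, 2, 3, 4, 5, 6, 7, 8, 9, 10} — every item is covered.
Only S1 contains 9, so S1 is forced; the remaining 6 items need at least 2 more sets (each remaining set adds at most 3) — so at least 3 sets are needed, and 3 is optimal.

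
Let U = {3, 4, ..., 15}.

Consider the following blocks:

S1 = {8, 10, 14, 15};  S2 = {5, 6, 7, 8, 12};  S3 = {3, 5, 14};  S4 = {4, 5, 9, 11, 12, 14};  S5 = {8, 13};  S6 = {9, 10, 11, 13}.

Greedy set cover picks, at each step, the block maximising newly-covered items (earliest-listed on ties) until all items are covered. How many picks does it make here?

Greedy: pick S4 (covers 6 new) → pick S1 (covers 3 new) → pick S2 (covers 2 new) → pick S3 (covers 1 new) → pick S5 (covers 1 new). Total picks: 5.

5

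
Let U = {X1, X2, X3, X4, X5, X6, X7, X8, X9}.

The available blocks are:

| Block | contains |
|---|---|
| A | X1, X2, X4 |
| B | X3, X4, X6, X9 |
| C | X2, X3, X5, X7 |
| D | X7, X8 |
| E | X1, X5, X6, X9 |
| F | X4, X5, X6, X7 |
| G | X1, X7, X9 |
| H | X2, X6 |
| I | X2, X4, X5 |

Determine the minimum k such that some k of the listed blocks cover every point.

C and D and F and G together: C ∪ D ∪ F ∪ G = {X1, X2, X3, X4, X5, X6, X7, X8, X9} — every point is covered.
No 3 of the 9 blocks cover everything (all 84 combinations miss at least one point), so 4 is optimal.

4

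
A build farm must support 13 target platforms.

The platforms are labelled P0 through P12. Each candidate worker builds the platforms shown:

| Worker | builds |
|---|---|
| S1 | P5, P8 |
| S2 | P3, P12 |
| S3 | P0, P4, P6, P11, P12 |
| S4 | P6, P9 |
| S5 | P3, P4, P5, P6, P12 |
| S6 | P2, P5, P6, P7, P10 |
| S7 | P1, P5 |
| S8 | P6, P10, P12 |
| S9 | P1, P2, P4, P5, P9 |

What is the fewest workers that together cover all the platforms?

Take {S1, S3, S5, S6, S9}. Their union is {P0, P1, P2, P3, P4, P5, P6, P7, P8, P9, P10, P11, P12}, which is all 13 platforms.
No 4 of the 9 workers cover everything (all 126 combinations miss at least one platform), so 5 is optimal.

5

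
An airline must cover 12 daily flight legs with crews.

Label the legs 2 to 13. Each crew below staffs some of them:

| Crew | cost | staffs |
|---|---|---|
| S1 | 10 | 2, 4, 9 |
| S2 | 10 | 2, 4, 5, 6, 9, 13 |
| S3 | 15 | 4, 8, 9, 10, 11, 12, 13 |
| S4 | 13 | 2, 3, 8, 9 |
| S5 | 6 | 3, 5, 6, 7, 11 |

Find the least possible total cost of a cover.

S2, S3, S5 together cover every leg (S2 ∪ S3 ∪ S5 = {2, 3, 4, 5, 6, 7, 8, 9, 10, 11, 12, 13}); total cost 10 + 15 + 6 = 31.
No covering selection has total cost below 31.

31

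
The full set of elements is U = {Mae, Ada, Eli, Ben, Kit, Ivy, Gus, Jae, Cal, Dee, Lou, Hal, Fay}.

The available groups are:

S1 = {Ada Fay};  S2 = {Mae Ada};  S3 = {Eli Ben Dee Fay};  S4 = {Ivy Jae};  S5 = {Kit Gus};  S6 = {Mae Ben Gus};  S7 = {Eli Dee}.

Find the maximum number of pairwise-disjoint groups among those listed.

4

S2, S3, S4, S5 are pairwise disjoint (S2={Mae,Ada}; S3={Eli,Ben,Dee,Fay}; S4={Ivy,Jae}; S5={Kit,Gus}).
Every remaining group overlaps one of these, and no 5 of the listed groups are pairwise disjoint, so 4 is the maximum.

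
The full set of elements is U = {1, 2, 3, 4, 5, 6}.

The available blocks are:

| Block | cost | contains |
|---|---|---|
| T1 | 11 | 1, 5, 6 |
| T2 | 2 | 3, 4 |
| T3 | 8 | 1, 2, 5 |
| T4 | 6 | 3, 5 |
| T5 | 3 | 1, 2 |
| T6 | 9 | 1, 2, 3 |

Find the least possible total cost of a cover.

16

T1, T2, T5 together cover every element (T1 ∪ T2 ∪ T5 = {1, 2, 3, 4, 5, 6}); total cost 11 + 2 + 3 = 16.
No covering selection has total cost below 16.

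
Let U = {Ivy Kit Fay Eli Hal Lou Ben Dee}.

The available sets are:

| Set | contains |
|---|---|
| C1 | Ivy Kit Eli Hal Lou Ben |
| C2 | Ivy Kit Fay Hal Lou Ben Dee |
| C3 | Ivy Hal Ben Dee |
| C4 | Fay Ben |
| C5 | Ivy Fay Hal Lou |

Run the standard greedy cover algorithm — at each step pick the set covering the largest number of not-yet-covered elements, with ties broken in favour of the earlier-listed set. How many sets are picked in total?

Greedy: pick C2 (covers 7 new) → pick C1 (covers 1 new). Total picks: 2.

2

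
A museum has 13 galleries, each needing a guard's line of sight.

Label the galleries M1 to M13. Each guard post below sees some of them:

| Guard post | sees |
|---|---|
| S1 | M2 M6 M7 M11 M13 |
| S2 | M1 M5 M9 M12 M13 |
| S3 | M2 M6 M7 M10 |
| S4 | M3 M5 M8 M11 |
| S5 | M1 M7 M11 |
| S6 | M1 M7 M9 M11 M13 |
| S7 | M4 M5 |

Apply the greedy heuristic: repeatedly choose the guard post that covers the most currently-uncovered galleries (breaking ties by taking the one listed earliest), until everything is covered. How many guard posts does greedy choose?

5

Greedy: pick S1 (covers 5 new) → pick S2 (covers 4 new) → pick S4 (covers 2 new) → pick S3 (covers 1 new) → pick S7 (covers 1 new). Total picks: 5.
(The true minimum cover uses only 4 guard posts, so greedy is not optimal here.)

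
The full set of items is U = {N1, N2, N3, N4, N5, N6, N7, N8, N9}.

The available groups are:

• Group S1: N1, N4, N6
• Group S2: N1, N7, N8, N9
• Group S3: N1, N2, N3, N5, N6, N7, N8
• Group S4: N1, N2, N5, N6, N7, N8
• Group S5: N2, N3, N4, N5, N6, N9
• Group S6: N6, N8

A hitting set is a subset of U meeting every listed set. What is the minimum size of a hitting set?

2

H = {N6, N7} meets every group (each contains at least one member of H), and |H| = 2.
No single item lies in every group, so at least 2 are needed and 2 is optimal.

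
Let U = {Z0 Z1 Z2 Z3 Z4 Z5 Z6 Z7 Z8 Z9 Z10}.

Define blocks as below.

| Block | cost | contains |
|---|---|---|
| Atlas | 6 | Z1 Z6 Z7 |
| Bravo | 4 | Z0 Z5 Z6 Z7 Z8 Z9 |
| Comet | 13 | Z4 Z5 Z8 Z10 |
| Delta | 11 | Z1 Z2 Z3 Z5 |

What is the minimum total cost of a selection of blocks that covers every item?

28

Bravo, Comet, Delta together cover every item (Bravo ∪ Comet ∪ Delta = {Z0, Z1, Z2, Z3, Z4, Z5, Z6, Z7, Z8, Z9, Z10}); total cost 4 + 13 + 11 = 28.
No covering selection has total cost below 28.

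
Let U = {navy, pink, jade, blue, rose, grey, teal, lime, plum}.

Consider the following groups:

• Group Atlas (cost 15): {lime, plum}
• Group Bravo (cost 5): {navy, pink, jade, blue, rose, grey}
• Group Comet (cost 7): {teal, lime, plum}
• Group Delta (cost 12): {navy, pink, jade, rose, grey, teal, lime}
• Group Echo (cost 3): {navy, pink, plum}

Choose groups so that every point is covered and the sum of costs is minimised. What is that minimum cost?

Bravo, Comet together cover every point (Bravo ∪ Comet = {navy, pink, jade, blue, rose, grey, teal, lime, plum}); total cost 5 + 7 = 12.
No covering selection has total cost below 12.

12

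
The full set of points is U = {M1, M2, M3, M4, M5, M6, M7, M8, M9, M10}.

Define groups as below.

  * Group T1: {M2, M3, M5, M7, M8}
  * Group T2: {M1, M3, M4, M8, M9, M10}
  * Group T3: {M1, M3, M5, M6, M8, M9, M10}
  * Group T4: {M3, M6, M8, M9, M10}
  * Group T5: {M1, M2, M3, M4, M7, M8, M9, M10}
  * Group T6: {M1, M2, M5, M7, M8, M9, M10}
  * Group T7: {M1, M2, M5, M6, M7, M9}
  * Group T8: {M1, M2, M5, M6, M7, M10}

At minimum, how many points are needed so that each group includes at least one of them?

2

The 2 points {M6, M8} hit every group.
No single point lies in every group, so at least 2 are needed and 2 is optimal.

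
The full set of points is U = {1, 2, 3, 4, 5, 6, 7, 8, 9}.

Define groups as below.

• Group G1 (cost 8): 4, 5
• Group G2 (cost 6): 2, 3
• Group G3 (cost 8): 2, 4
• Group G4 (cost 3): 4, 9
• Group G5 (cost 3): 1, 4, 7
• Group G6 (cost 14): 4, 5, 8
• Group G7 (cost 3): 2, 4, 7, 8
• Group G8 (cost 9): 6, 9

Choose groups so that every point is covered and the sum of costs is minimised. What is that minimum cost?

29

G1, G2, G5, G7, G8 together cover every point (G1 ∪ G2 ∪ G5 ∪ G7 ∪ G8 = {1, 2, 3, 4, 5, 6, 7, 8, 9}); total cost 8 + 6 + 3 + 3 + 9 = 29.
The greedy pick G7, G4, G5, G2, G1, G8 costs 32; no covering selection beats 29.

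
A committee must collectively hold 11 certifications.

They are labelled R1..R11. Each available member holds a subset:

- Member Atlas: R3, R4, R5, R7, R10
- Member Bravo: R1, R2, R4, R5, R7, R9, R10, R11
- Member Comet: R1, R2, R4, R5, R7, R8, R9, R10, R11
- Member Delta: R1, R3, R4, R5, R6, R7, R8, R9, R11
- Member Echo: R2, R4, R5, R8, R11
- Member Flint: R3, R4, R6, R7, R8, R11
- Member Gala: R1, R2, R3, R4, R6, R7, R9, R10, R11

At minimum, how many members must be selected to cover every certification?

2

Take {Comet, Delta}. Their union is {R1, R2, R3, R4, R5, R6, R7, R8, R9, R10, R11}, which is all 11 certifications.
No single member has all 11 certifications (the largest, Comet, has 9), so 2 is optimal.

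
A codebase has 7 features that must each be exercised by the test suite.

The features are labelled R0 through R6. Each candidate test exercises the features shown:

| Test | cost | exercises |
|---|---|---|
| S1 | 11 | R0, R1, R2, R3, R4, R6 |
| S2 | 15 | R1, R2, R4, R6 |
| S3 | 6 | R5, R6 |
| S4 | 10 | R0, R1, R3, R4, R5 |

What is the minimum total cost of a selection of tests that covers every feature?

17

S1, S3 together cover every feature (S1 ∪ S3 = {R0, R1, R2, R3, R4, R5, R6}); total cost 11 + 6 = 17.
No covering selection has total cost below 17.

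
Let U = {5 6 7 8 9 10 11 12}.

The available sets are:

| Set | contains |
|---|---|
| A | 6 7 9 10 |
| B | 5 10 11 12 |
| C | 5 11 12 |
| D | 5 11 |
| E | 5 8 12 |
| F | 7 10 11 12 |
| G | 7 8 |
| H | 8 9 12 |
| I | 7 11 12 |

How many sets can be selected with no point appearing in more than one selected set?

2

A, C are pairwise disjoint (A={6,7,9,10}; C={5,11,12}).
Every remaining set overlaps one of these, and no 3 of the listed sets are pairwise disjoint, so 2 is the maximum.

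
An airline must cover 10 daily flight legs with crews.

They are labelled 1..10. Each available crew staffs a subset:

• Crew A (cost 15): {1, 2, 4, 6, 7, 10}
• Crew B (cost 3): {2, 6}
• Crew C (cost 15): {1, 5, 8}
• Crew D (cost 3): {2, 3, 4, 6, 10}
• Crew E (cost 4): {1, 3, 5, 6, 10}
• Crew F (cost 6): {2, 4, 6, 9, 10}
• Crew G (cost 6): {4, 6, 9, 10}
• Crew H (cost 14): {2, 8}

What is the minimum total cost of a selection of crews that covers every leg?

39

A, E, F, H together cover every leg (A ∪ E ∪ F ∪ H = {1, 2, 3, 4, 5, 6, 7, 8, 9, 10}); total cost 15 + 4 + 6 + 14 = 39.
The greedy pick D, E, F, H, A costs 42; no covering selection beats 39.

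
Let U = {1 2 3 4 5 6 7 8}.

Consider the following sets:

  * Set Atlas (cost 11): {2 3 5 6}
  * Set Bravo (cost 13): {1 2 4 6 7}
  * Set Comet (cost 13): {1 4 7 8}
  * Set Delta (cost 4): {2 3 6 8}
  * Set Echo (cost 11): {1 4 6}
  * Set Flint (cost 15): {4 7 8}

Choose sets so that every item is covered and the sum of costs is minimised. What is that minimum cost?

24

Atlas, Comet together cover every item (Atlas ∪ Comet = {1, 2, 3, 4, 5, 6, 7, 8}); total cost 11 + 13 = 24.
The greedy pick Delta, Bravo, Atlas costs 28; no covering selection beats 24.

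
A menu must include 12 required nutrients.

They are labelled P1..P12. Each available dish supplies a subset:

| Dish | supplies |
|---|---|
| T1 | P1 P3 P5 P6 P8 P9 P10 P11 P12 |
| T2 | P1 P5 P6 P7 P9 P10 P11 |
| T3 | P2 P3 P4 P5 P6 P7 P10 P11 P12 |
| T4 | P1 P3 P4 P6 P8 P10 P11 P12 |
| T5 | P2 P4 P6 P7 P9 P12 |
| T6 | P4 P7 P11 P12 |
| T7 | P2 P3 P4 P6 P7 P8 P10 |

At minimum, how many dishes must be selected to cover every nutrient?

T1 and T7 together: T1 ∪ T7 = {P1, P2, P3, P4, P5, P6, P7, P8, P9, P10, P11, P12} — every nutrient is covered.
No single dish has all 12 nutrients (the largest, T1, has 9), so 2 is optimal.

2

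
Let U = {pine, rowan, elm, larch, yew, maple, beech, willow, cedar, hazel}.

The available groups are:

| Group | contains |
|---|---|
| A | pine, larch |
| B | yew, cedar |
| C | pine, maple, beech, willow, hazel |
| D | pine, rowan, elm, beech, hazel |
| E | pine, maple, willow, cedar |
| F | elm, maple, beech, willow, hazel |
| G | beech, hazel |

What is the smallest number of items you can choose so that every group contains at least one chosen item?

3

H = {pine, yew, hazel} meets every group (each contains at least one member of H), and |H| = 3.
The groups A, B, F are pairwise disjoint, so any hitting set needs a separate item for each — at least 3. Hence 3 is optimal.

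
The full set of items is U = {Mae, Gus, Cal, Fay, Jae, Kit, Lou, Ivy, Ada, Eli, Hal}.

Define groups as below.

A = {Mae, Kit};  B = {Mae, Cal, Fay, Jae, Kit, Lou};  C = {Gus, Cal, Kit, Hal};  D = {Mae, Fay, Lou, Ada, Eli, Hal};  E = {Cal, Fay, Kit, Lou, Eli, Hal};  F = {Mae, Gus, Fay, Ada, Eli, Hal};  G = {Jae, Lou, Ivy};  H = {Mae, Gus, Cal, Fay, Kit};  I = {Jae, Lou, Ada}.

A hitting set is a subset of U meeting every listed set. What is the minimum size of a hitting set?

3

T = {Mae, Kit, Lou} meets every group (each contains at least one member of T), and |T| = 3.
No choice of 2 items meets every group, so 3 is the minimum.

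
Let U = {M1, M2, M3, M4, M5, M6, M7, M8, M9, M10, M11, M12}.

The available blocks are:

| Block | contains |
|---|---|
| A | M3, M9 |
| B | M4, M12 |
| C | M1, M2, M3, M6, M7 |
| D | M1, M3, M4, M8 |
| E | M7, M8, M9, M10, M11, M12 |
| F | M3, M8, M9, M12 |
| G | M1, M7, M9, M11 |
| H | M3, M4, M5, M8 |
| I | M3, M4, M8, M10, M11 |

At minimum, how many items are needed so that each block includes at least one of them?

3

T = {M4, M6, M9} meets every block (each contains at least one member of T), and |T| = 3.
No choice of 2 items meets every block, so 3 is the minimum.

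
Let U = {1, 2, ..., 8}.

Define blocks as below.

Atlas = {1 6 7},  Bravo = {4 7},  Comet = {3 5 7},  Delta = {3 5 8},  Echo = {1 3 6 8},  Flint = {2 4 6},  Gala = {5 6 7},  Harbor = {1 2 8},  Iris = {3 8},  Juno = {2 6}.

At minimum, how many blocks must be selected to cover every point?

Atlas, Delta, and Flint cover everything between them: the union {1, 2, 3, 4, 5, 6, 7, 8} is all of U.
No 2 of the 10 blocks cover everything (all 45 combinations miss at least one point), so 3 is optimal.

3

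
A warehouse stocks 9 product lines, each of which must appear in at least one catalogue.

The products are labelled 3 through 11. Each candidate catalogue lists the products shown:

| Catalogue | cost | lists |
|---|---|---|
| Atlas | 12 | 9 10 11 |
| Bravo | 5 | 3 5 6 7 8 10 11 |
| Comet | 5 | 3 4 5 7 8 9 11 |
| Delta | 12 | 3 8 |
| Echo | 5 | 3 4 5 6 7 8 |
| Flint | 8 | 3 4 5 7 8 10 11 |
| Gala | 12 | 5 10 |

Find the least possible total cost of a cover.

Bravo, Comet together cover every product (Bravo ∪ Comet = {3, 4, 5, 6, 7, 8, 9, 10, 11}); total cost 5 + 5 = 10.
No covering selection has total cost below 10.

10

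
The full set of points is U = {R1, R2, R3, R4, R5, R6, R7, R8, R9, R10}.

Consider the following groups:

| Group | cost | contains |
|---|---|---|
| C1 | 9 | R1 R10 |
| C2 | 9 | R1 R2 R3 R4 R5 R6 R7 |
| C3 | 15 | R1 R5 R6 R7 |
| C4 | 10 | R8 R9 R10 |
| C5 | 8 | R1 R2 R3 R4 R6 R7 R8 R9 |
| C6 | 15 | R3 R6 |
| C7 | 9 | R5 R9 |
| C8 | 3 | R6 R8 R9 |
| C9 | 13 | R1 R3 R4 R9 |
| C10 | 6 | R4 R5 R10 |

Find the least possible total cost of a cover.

14

C5, C10 together cover every point (C5 ∪ C10 = {R1, R2, R3, R4, R5, R6, R7, R8, R9, R10}); total cost 8 + 6 = 14.
No covering selection has total cost below 14.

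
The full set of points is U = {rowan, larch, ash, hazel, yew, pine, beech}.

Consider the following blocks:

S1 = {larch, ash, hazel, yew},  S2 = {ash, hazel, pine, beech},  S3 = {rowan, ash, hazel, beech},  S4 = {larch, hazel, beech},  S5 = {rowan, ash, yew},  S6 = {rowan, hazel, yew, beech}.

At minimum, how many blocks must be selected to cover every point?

3

Take {S2, S4, S6}. Their union is {rowan, larch, ash, hazel, yew, pine, beech}, which is all 7 points.
Only S2 contains pine, so S2 is forced; the remaining 3 points need at least 2 more blocks (each remaining block adds at most 2) — so at least 3 blocks are needed, and 3 is optimal.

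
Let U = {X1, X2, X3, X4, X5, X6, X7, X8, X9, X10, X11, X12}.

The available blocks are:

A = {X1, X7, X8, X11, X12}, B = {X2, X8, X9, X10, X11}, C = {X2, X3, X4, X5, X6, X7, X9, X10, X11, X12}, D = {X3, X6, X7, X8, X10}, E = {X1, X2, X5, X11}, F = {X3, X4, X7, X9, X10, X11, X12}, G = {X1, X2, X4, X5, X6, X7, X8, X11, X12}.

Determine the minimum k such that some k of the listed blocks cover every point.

C and G together: C ∪ G = {X1, X2, X3, X4, X5, X6, X7, X8, X9, X10, X11, X12} — every point is covered.
No single block has all 12 points (the largest, C, has 10), so 2 is optimal.

2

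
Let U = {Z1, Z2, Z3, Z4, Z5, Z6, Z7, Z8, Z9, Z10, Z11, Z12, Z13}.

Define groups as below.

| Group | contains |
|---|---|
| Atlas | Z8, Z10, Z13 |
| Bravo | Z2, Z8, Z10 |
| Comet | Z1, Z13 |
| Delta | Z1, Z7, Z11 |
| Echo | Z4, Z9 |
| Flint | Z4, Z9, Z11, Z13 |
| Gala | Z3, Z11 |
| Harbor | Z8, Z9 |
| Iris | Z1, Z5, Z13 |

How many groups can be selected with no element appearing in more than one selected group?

4

Bravo, Comet, Echo, Gala are pairwise disjoint (Bravo={Z2,Z8,Z10}; Comet={Z1,Z13}; Echo={Z4,Z9}; Gala={Z3,Z11}).
Every remaining group overlaps one of these, and no 5 of the listed groups are pairwise disjoint, so 4 is the maximum.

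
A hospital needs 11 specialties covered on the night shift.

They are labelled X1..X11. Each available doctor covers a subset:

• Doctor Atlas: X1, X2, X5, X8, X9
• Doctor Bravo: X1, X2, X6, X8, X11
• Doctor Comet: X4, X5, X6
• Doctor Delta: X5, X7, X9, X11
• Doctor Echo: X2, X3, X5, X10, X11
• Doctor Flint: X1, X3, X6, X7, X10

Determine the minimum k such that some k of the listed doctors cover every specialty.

Bravo and Comet and Delta and Flint together: Bravo ∪ Comet ∪ Delta ∪ Flint = {X1, X2, X3, X4, X5, X6, X7, X8, X9, X10, X11} — every specialty is covered.
No 3 of the 6 doctors cover everything (all 20 combinations miss at least one specialty), so 4 is optimal.

4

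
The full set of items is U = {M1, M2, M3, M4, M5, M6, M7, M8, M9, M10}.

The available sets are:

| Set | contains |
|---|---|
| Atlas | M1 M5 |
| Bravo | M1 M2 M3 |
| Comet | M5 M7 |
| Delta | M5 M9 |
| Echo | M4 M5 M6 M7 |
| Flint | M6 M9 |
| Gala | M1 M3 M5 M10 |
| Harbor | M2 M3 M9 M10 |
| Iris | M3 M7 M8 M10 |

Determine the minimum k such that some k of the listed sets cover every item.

4

Echo and Gala and Harbor and Iris together: Echo ∪ Gala ∪ Harbor ∪ Iris = {M1, M2, M3, M4, M5, M6, M7, M8, M9, M10} — every item is covered.
No 3 of the 9 sets cover everything (all 84 combinations miss at least one item), so 4 is optimal.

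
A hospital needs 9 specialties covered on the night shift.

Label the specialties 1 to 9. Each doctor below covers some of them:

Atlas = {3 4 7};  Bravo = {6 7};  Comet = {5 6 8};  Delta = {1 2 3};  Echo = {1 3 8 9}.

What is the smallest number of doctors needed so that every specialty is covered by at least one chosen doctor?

4

Take {Atlas, Comet, Delta, Echo}. Their union is {1, 2, 3, 4, 5, 6, 7, 8, 9}, which is all 9 specialties.
Only Echo contains 9, so Echo is forced; the remaining 5 specialties need at least 3 more doctors (each remaining doctor adds at most 2) — so at least 4 doctors are needed, and 4 is optimal.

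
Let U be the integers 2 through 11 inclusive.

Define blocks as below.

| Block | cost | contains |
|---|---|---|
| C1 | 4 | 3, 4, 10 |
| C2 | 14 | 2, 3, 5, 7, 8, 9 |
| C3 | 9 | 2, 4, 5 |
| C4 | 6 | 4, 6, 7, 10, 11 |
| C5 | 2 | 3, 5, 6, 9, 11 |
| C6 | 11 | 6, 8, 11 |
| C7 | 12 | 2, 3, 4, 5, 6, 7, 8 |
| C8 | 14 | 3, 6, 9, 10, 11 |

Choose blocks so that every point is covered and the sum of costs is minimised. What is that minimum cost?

18

C1, C5, C7 together cover every point (C1 ∪ C5 ∪ C7 = {2, 3, 4, 5, 6, 7, 8, 9, 10, 11}); total cost 4 + 2 + 12 = 18.
No covering selection has total cost below 18.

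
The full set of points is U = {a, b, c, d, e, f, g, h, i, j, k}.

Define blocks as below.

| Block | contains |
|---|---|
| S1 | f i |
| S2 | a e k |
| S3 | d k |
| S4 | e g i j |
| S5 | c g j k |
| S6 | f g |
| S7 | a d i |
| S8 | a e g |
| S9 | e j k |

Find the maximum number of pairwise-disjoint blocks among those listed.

3

S1, S3, S8 are pairwise disjoint (S1={f,i}; S3={d,k}; S8={a,e,g}).
Every remaining block overlaps one of these, and no 4 of the listed blocks are pairwise disjoint, so 3 is the maximum.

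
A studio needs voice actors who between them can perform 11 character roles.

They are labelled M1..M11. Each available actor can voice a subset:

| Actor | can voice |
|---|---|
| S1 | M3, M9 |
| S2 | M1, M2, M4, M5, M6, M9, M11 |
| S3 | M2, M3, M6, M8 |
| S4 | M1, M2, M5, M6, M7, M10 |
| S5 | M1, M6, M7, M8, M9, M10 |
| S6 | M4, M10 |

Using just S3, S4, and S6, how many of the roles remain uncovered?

2

Union of S3, S4, S6 = {M1, M2, M3, M4, M5, M6, M7, M8, M10}.
Not covered: M9, M11 — 2 roles.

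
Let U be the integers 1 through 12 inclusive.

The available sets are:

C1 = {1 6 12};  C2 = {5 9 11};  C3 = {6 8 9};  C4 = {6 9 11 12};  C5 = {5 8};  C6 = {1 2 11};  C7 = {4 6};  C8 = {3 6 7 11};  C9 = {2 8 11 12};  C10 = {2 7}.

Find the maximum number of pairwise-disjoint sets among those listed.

3

C1, C5, C10 are pairwise disjoint (C1={1,6,12}; C5={5,8}; C10={2,7}).
Every remaining set overlaps one of these, and no 4 of the listed sets are pairwise disjoint, so 3 is the maximum.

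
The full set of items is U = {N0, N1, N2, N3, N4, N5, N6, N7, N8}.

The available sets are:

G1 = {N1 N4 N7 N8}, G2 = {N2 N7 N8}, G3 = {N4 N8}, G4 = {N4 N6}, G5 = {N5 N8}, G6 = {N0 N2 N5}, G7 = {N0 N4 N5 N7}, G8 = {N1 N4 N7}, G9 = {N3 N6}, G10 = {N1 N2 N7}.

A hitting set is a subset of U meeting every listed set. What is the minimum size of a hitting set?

4

Take H = {N5, N6, N7, N8}. Each listed set contains at least one of these, so H is a hitting set of size 4.
No choice of 3 items meets every set, so 4 is the minimum.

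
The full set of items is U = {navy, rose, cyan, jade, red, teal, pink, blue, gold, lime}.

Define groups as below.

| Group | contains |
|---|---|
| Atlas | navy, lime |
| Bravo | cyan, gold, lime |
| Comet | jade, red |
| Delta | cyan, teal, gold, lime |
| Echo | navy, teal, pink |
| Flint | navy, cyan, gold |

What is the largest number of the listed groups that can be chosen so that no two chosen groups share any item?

Bravo, Comet, Echo are pairwise disjoint (Bravo={cyan,gold,lime}; Comet={jade,red}; Echo={navy,teal,pink}).
Every remaining group overlaps one of these, and no 4 of the listed groups are pairwise disjoint, so 3 is the maximum.

3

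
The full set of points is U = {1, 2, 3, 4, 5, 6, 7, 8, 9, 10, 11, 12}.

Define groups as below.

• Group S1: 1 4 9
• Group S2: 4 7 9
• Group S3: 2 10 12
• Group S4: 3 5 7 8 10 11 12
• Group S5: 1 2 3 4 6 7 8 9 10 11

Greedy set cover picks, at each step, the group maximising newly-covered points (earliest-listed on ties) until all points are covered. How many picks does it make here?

2

Greedy: pick S5 (covers 10 new) → pick S4 (covers 2 new). Total picks: 2.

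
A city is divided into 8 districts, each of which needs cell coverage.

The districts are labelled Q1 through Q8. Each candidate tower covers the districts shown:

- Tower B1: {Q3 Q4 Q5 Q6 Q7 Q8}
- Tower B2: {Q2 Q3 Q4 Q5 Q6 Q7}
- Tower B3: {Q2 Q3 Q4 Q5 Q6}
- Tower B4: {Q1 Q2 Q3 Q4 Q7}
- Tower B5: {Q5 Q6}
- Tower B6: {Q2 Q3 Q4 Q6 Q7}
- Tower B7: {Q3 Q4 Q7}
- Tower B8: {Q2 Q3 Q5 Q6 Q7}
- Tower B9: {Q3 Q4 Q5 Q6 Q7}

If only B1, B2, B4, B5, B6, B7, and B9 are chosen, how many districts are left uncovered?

0

Union of B1, B2, B4, B5, B6, B7, B9 = {Q1, Q2, Q3, Q4, Q5, Q6, Q7, Q8} — that's every district, so 0 are uncovered.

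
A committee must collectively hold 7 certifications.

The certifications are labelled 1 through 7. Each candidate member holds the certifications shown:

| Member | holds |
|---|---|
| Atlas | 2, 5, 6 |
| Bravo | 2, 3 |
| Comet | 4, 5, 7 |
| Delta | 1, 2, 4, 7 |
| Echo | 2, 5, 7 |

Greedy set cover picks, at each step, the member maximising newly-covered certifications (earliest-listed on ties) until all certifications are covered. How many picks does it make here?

3

Greedy: pick Delta (covers 4 new) → pick Atlas (covers 2 new) → pick Bravo (covers 1 new). Total picks: 3.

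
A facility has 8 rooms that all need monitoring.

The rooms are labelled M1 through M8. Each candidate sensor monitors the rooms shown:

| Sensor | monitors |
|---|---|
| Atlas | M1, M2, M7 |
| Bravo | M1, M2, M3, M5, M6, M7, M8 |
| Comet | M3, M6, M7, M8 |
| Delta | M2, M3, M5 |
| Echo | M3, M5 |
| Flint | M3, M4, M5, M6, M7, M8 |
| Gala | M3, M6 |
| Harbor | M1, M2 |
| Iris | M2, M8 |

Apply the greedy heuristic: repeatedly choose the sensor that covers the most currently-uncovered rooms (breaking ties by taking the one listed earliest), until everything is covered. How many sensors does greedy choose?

Greedy: pick Bravo (covers 7 new) → pick Flint (covers 1 new). Total picks: 2.

2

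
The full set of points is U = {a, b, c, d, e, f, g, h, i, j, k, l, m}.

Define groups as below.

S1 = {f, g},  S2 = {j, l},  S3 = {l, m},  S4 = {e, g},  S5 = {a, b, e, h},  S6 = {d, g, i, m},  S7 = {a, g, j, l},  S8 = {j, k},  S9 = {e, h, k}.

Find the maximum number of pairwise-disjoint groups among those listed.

S1, S3, S5, S8 are pairwise disjoint (S1={f,g}; S3={l,m}; S5={a,b,e,h}; S8={j,k}).
Every remaining group overlaps one of these, and no 5 of the listed groups are pairwise disjoint, so 4 is the maximum.

4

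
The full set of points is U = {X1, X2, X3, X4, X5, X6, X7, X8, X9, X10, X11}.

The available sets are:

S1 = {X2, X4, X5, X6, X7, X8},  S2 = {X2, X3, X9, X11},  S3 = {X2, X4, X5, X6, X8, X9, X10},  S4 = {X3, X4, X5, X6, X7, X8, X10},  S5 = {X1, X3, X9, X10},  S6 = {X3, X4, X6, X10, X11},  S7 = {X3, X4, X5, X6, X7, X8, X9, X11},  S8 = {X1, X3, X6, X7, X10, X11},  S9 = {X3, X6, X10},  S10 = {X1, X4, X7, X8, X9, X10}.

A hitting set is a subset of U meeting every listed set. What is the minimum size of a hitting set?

H = {X6, X9} meets every set (each contains at least one member of H), and |H| = 2.
The sets S1, S5 are pairwise disjoint, so any hitting set needs a separate point for each — at least 2. Hence 2 is optimal.

2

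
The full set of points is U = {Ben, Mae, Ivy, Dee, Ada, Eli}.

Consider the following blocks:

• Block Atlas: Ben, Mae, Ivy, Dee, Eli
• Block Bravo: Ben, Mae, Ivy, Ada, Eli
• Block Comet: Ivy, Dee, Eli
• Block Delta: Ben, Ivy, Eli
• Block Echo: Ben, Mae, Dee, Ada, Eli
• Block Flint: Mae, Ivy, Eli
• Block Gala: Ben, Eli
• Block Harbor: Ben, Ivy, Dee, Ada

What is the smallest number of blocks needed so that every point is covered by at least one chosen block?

Comet and Echo cover everything between them: the union {Ben, Mae, Ivy, Dee, Ada, Eli} is all of U.
No single block has all 6 points (the largest, Atlas, has 5), so 2 is optimal.

2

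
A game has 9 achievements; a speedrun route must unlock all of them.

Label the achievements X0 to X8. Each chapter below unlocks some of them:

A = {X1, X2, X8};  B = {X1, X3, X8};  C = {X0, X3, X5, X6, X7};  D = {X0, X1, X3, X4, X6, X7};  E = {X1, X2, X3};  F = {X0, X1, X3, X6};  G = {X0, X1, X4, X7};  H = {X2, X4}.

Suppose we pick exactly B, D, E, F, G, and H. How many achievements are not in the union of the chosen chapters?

Union of B, D, E, F, G, H = {X0, X1, X2, X3, X4, X6, X7, X8}.
Not covered: X5 — 1 achievement.

1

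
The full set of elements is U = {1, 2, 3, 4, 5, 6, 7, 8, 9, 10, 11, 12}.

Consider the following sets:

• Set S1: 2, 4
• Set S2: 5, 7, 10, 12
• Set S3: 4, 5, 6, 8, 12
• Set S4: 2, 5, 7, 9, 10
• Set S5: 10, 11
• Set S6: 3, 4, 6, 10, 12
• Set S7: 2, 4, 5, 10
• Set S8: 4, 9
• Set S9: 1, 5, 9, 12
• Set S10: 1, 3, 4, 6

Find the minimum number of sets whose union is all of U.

S3 and S4 and S5 and S10 together: S3 ∪ S4 ∪ S5 ∪ S10 = {1, 2, 3, 4, 5, 6, 7, 8, 9, 10, 11, 12} — every element is covered.
No 3 of the 10 sets cover everything (all 120 combinations miss at least one element), so 4 is optimal.

4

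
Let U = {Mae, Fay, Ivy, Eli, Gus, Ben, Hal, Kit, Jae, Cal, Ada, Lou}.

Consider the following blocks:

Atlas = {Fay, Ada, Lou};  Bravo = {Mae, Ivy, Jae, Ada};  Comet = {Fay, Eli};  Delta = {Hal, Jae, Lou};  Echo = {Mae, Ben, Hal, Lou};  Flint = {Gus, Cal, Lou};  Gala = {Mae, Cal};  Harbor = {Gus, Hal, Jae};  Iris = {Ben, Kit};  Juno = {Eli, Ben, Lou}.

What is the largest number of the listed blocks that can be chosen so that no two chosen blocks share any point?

4

Bravo, Comet, Flint, Iris are pairwise disjoint (Bravo={Mae,Ivy,Jae,Ada}; Comet={Fay,Eli}; Flint={Gus,Cal,Lou}; Iris={Ben,Kit}).
Every remaining block overlaps one of these, and no 5 of the listed blocks are pairwise disjoint, so 4 is the maximum.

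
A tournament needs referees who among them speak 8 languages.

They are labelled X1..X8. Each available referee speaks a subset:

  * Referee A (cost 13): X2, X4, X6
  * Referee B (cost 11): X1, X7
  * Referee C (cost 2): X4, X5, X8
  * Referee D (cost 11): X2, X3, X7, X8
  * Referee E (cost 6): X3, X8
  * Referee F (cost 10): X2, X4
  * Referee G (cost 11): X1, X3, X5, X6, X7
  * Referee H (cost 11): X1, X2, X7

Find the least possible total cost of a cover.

C, F, G together cover every language (C ∪ F ∪ G = {X1, X2, X3, X4, X5, X6, X7, X8}); total cost 2 + 10 + 11 = 23.
No covering selection has total cost below 23.

23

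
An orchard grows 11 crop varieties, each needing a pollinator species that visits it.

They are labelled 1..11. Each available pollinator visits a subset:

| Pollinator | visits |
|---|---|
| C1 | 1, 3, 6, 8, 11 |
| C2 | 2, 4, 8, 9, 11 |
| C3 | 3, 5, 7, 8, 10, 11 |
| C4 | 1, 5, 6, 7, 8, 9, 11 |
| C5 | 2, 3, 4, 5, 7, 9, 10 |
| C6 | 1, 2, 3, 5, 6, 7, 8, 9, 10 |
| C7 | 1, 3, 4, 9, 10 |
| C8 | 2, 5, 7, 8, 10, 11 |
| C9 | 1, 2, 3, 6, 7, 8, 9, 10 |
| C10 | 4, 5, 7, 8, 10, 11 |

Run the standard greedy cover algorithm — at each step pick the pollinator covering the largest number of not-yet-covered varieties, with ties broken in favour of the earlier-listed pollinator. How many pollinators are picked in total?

2

Greedy: pick C6 (covers 9 new) → pick C2 (covers 2 new). Total picks: 2.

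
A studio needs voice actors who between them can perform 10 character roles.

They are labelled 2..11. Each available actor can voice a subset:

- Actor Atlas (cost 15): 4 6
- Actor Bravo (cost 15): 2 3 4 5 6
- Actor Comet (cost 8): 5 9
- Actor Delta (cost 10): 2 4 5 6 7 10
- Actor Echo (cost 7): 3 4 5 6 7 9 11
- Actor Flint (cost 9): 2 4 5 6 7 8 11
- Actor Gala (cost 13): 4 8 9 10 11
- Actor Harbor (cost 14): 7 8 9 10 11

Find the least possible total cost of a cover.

26

Delta, Echo, Flint together cover every role (Delta ∪ Echo ∪ Flint = {2, 3, 4, 5, 6, 7, 8, 9, 10, 11}); total cost 10 + 7 + 9 = 26.
No covering selection has total cost below 26.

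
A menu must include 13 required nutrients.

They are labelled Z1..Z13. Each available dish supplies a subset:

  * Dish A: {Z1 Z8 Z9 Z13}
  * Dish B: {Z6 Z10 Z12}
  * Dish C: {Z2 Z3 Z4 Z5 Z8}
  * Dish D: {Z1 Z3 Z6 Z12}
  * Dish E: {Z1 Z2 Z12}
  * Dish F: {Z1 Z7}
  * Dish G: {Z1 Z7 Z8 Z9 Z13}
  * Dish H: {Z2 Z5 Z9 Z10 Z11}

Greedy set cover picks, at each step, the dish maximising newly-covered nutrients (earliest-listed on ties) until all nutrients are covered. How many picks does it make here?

Greedy: pick C (covers 5 new) → pick G (covers 4 new) → pick B (covers 3 new) → pick H (covers 1 new). Total picks: 4.

4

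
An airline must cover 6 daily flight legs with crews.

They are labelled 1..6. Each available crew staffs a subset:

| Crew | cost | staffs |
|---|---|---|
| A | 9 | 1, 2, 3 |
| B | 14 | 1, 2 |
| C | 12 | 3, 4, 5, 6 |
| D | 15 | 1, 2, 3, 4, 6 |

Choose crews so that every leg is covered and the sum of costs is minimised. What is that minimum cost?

A, C together cover every leg (A ∪ C = {1, 2, 3, 4, 5, 6}); total cost 9 + 12 = 21.
No covering selection has total cost below 21.

21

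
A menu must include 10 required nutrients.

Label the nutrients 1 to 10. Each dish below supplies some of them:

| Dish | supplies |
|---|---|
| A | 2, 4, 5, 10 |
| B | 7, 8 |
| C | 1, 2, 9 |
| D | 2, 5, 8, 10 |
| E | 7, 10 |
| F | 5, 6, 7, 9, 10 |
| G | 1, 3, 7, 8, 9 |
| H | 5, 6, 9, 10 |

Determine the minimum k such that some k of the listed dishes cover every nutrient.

Take {A, G, H}. Their union is {1, 2, 3, 4, 5, 6, 7, 8, 9, 10}, which is all 10 nutrients.
Only G contains 3, so G is forced; the remaining 5 nutrients need at least 2 more dishes (each remaining dish adds at most 4) — so at least 3 dishes are needed, and 3 is optimal.

3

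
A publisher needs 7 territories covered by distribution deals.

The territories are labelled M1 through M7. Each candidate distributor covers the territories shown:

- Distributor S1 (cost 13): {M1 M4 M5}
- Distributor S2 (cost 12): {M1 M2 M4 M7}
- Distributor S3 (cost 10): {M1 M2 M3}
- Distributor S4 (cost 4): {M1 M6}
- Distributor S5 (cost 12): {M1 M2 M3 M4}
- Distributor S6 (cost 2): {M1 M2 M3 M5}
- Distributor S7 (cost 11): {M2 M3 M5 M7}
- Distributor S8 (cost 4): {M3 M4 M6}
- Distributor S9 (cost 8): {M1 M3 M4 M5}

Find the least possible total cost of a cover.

S6, S7, S8 together cover every territory (S6 ∪ S7 ∪ S8 = {M1, M2, M3, M4, M5, M6, M7}); total cost 2 + 11 + 4 = 17.
No covering selection has total cost below 17.

17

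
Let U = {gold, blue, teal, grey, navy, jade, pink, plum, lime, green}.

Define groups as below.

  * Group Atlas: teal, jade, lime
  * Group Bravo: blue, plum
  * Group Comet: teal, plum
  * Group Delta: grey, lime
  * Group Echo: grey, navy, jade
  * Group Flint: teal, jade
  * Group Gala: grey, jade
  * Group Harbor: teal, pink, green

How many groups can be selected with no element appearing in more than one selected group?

Bravo, Delta, Harbor are pairwise disjoint (Bravo={blue,plum}; Delta={grey,lime}; Harbor={teal,pink,green}).
Every remaining group overlaps one of these, and no 4 of the listed groups are pairwise disjoint, so 3 is the maximum.

3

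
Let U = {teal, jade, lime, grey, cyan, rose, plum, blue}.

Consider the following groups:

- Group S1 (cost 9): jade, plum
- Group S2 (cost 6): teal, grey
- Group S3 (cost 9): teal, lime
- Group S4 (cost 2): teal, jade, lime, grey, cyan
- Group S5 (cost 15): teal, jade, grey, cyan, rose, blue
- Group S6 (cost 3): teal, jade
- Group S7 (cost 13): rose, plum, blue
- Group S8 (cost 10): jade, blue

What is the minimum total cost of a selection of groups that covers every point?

15

S4, S7 together cover every point (S4 ∪ S7 = {teal, jade, lime, grey, cyan, rose, plum, blue}); total cost 2 + 13 = 15.
No covering selection has total cost below 15.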